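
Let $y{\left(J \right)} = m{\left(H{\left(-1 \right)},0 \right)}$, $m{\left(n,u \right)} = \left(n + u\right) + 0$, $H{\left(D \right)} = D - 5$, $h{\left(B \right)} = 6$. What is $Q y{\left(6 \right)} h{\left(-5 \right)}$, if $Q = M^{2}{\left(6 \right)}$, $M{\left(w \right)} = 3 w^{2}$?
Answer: $-419904$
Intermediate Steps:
$H{\left(D \right)} = -5 + D$
$m{\left(n,u \right)} = n + u$
$y{\left(J \right)} = -6$ ($y{\left(J \right)} = \left(-5 - 1\right) + 0 = -6 + 0 = -6$)
$Q = 11664$ ($Q = \left(3 \cdot 6^{2}\right)^{2} = \left(3 \cdot 36\right)^{2} = 108^{2} = 11664$)
$Q y{\left(6 \right)} h{\left(-5 \right)} = 11664 \left(-6\right) 6 = \left(-69984\right) 6 = -419904$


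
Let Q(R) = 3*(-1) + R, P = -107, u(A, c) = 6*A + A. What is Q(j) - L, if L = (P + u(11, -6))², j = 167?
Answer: -736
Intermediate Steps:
u(A, c) = 7*A
L = 900 (L = (-107 + 7*11)² = (-107 + 77)² = (-30)² = 900)
Q(R) = -3 + R
Q(j) - L = (-3 + 167) - 1*900 = 164 - 900 = -736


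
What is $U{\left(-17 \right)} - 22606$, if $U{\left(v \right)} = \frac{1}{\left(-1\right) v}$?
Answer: $- \frac{384301}{17} \approx -22606.0$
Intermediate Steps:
$U{\left(v \right)} = - \frac{1}{v}$
$U{\left(-17 \right)} - 22606 = - \frac{1}{-17} - 22606 = \left(-1\right) \left(- \frac{1}{17}\right) - 22606 = \frac{1}{17} - 22606 = - \frac{384301}{17}$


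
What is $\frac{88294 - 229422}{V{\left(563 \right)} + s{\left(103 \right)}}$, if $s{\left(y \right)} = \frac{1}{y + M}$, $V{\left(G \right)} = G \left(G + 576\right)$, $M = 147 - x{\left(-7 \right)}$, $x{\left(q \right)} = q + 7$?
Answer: $- \frac{35282000}{160314251} \approx -0.22008$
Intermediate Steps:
$x{\left(q \right)} = 7 + q$
$M = 147$ ($M = 147 - \left(7 - 7\right) = 147 - 0 = 147 + 0 = 147$)
$V{\left(G \right)} = G \left(576 + G\right)$
$s{\left(y \right)} = \frac{1}{147 + y}$ ($s{\left(y \right)} = \frac{1}{y + 147} = \frac{1}{147 + y}$)
$\frac{88294 - 229422}{V{\left(563 \right)} + s{\left(103 \right)}} = \frac{88294 - 229422}{563 \left(576 + 563\right) + \frac{1}{147 + 103}} = - \frac{141128}{563 \cdot 1139 + \frac{1}{250}} = - \frac{141128}{641257 + \frac{1}{250}} = - \frac{141128}{\frac{160314251}{250}} = \left(-141128\right) \frac{250}{160314251} = - \frac{35282000}{160314251}$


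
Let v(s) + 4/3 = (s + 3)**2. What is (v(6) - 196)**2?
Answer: 121801/9 ≈ 13533.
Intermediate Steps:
v(s) = -4/3 + (3 + s)**2 (v(s) = -4/3 + (s + 3)**2 = -4/3 + (3 + s)**2)
(v(6) - 196)**2 = ((-4/3 + (3 + 6)**2) - 196)**2 = ((-4/3 + 9**2) - 196)**2 = ((-4/3 + 81) - 196)**2 = (239/3 - 196)**2 = (-349/3)**2 = 121801/9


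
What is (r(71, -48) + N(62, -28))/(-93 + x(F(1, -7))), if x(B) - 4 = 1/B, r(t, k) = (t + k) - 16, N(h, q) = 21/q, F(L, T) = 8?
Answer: -50/711 ≈ -0.070323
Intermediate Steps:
r(t, k) = -16 + k + t (r(t, k) = (k + t) - 16 = -16 + k + t)
x(B) = 4 + 1/B
(r(71, -48) + N(62, -28))/(-93 + x(F(1, -7))) = ((-16 - 48 + 71) + 21/(-28))/(-93 + (4 + 1/8)) = (7 + 21*(-1/28))/(-93 + (4 + ⅛)) = (7 - ¾)/(-93 + 33/8) = 25/(4*(-711/8)) = (25/4)*(-8/711) = -50/711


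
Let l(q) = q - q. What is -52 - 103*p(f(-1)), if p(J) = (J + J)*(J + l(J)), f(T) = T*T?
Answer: -258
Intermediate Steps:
f(T) = T**2
l(q) = 0
p(J) = 2*J**2 (p(J) = (J + J)*(J + 0) = (2*J)*J = 2*J**2)
-52 - 103*p(f(-1)) = -52 - 206*((-1)**2)**2 = -52 - 206*1**2 = -52 - 206 = -258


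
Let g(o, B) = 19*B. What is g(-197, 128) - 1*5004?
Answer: -2572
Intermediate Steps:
g(-197, 128) - 1*5004 = 19*128 - 1*5004 = 2432 - 5004 = -2572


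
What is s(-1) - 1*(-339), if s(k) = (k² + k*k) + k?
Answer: 340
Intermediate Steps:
s(k) = k + 2*k² (s(k) = (k² + k²) + k = 2*k² + k = k + 2*k²)
s(-1) - 1*(-339) = -(1 + 2*(-1)) - 1*(-339) = -(1 - 2) + 339 = -1*(-1) + 339 = 1 + 339 = 340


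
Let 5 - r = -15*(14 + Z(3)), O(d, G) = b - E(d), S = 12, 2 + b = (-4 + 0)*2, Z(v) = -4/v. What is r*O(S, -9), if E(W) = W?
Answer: -4290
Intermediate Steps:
b = -10 (b = -2 + (-4 + 0)*2 = -2 - 4*2 = -2 - 8 = -10)
O(d, G) = -10 - d
r = 195 (r = 5 - (-15)*(14 - 4/3) = 5 - (-15)*38/3 = 5 - 1*(-190) = 5 + 190 = 195)
r*O(S, -9) = 195*(-10 - 1*12) = 195*(-10 - 12) = 195*(-22) = -4290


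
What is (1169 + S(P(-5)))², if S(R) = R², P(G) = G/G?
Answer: 1368900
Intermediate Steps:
P(G) = 1
(1169 + S(P(-5)))² = (1169 + 1²)² = (1169 + 1)² = 1170² = 1368900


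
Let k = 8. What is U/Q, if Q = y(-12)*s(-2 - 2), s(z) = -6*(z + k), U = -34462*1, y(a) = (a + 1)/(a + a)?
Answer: 34462/11 ≈ 3132.9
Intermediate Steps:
y(a) = (1 + a)/(2*a) (y(a) = (1 + a)/((2*a)) = (1 + a)*(1/(2*a)) = (1 + a)/(2*a))
U = -34462
s(z) = -48 - 6*z (s(z) = -6*(z + 8) = -6*(8 + z) = -48 - 6*z)
Q = -11 (Q = ((½)*(1 - 12)/(-12))*(-48 - 6*(-2 - 2)) = ((½)*(-1/12)*(-11))*(-48 - 6*(-4)) = 11*(-48 + 24)/24 = (11/24)*(-24) = -11)
U/Q = -34462/(-11) = -34462*(-1/11) = 34462/11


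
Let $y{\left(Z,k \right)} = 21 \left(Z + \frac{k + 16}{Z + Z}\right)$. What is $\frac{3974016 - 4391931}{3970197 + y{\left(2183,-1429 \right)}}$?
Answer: $- \frac{608205630}{5844666989} \approx -0.10406$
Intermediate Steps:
$y{\left(Z,k \right)} = 21 Z + \frac{21 \left(16 + k\right)}{2 Z}$ ($y{\left(Z,k \right)} = 21 \left(Z + \frac{16 + k}{2 Z}\right) = 21 Z + \frac{21 \left(16 + k\right)}{2 Z}$)
$\frac{3974016 - 4391931}{3970197 + y{\left(2183,-1429 \right)}} = \frac{3974016 - 4391931}{3970197 + \frac{21 \left(16 - 1429 + 2 \cdot 2183^{2}\right)}{2 \cdot 2183}} = - \frac{417915}{3970197 + \frac{21}{2} \cdot \frac{1}{2183} \left(16 - 1429 + 2 \cdot 4765489\right)} = - \frac{417915}{3970197 + \frac{21}{2} \cdot \frac{1}{2183} \left(16 - 1429 + 9530978\right)} = - \frac{417915}{3970197 + \frac{21}{2} \cdot \frac{1}{2183} \cdot 9529565} = - \frac{417915}{3970197 + \frac{200120865}{4366}} = - \frac{417915}{\frac{17534000967}{4366}} = \left(-417915\right) \frac{4366}{17534000967} = - \frac{608205630}{5844666989}$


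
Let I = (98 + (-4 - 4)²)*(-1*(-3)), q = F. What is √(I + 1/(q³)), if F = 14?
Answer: √18670190/196 ≈ 22.045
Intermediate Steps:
q = 14
I = 486 (I = (98 + (-8)²)*3 = (98 + 64)*3 = 162*3 = 486)
√(I + 1/(q³)) = √(486 + 1/(14³)) = √(486 + 1/2744) = √(1333585/2744) = √18670190/196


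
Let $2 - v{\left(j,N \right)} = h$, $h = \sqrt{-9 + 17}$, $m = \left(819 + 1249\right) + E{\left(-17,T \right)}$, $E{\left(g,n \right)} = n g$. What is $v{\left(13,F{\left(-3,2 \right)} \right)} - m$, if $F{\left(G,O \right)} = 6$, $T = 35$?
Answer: $-1471 - 2 \sqrt{2} \approx -1473.8$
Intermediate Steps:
$E{\left(g,n \right)} = g n$
$m = 1473$ ($m = \left(819 + 1249\right) - 595 = 2068 - 595 = 1473$)
$h = 2 \sqrt{2}$ ($h = \sqrt{8} = 2 \sqrt{2} \approx 2.8284$)
$v{\left(j,N \right)} = 2 - 2 \sqrt{2}$
$v{\left(13,F{\left(-3,2 \right)} \right)} - m = \left(2 - 2 \sqrt{2}\right) - 1473 = -1471 - 2 \sqrt{2}$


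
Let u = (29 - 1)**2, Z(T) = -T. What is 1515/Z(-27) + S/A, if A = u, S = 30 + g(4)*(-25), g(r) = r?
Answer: 28235/504 ≈ 56.022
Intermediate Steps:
S = -70 (S = 30 + 4*(-25) = 30 - 100 = -70)
u = 784 (u = 28**2 = 784)
A = 784
1515/Z(-27) + S/A = 1515/((-1*(-27))) - 70/784 = 1515/27 - 70*1/784 = 1515*(1/27) - 5/56 = 505/9 - 5/56 = 28235/504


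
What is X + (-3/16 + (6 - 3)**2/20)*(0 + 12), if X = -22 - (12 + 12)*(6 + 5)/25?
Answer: -2941/100 ≈ -29.410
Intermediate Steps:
X = -814/25 (X = -22 - 24*11/25 = -22 - 264/25 = -814/25 ≈ -32.560)
X + (-3/16 + (6 - 3)**2/20)*(0 + 12) = -814/25 + (-3/16 + (6 - 3)**2/20)*(0 + 12) = -814/25 + (-3*1/16 + 3**2*(1/20))*12 = -814/25 + (-3/16 + 9*(1/20))*12 = -814/25 + (-3/16 + 9/20)*12 = -814/25 + (21/80)*12 = -814/25 + 63/20 = -2941/100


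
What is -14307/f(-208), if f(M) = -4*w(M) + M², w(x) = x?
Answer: -14307/44096 ≈ -0.32445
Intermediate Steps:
f(M) = M² - 4*M (f(M) = -4*M + M² = M² - 4*M)
-14307/f(-208) = -14307*(-1/(208*(-4 - 208))) = -14307/((-208*(-212))) = -14307/44096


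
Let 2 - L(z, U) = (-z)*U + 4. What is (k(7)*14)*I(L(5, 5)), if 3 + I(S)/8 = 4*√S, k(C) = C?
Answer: -2352 + 3136*√23 ≈ 12688.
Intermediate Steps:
L(z, U) = -2 + U*z (L(z, U) = 2 - ((-z)*U + 4) = 2 - (-U*z + 4) = 2 - (4 - U*z) = 2 + (-4 + U*z) = -2 + U*z)
I(S) = -24 + 32*√S (I(S) = -24 + 8*(4*√S) = -24 + 32*√S)
(k(7)*14)*I(L(5, 5)) = (7*14)*(-24 + 32*√(-2 + 5*5)) = 98*(-24 + 32*√(-2 + 25)) = 98*(-24 + 32*√23) = -2352 + 3136*√23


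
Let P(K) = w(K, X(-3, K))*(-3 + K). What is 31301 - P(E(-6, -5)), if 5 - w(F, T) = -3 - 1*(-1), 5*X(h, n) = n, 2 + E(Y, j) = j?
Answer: 31371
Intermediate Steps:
E(Y, j) = -2 + j
X(h, n) = n/5
w(F, T) = 7 (w(F, T) = 5 - (-3 - 1*(-1)) = 5 - (-3 + 1) = 5 - 1*(-2) = 5 + 2 = 7)
P(K) = -21 + 7*K (P(K) = 7*(-3 + K) = -21 + 7*K)
31301 - P(E(-6, -5)) = 31301 - (-21 + 7*(-2 - 5)) = 31301 - (-21 + 7*(-7)) = 31301 - (-21 - 49) = 31301 - 1*(-70) = 31301 + 70 = 31371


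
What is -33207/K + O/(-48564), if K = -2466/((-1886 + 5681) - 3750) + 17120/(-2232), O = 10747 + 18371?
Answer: 93630408593/176339931 ≈ 530.97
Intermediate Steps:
O = 29118
K = -87146/1395 (K = -2466/(3795 - 3750) + 17120*(-1/2232) = -2466/45 - 2140/279 = -2466*1/45 - 2140/279 = -274/5 - 2140/279 = -87146/1395 ≈ -62.470)
-33207/K + O/(-48564) = -33207/(-87146/1395) + 29118/(-48564) = -33207*(-1395/87146) + 29118*(-1/48564) = 46323765/87146 - 4853/8094 = 93630408593/176339931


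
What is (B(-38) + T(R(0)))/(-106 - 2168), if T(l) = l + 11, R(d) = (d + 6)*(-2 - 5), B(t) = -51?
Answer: 41/1137 ≈ 0.036060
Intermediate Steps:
R(d) = -42 - 7*d (R(d) = (6 + d)*(-7) = -42 - 7*d)
T(l) = 11 + l
(B(-38) + T(R(0)))/(-106 - 2168) = (-51 + (11 + (-42 - 7*0)))/(-106 - 2168) = (-51 + (11 + (-42 + 0)))/(-2274) = (-51 + (11 - 42))*(-1/2274) = (-51 - 31)*(-1/2274) = -82*(-1/2274) = 41/1137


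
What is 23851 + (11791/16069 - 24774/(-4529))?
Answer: 1736243820196/72776501 ≈ 23857.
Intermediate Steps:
23851 + (11791/16069 - 24774/(-4529)) = 23851 + (11791*(1/16069) - 24774*(-1/4529)) = 23851 + (11791/16069 + 24774/4529) = 23851 + 451494845/72776501 = 1736243820196/72776501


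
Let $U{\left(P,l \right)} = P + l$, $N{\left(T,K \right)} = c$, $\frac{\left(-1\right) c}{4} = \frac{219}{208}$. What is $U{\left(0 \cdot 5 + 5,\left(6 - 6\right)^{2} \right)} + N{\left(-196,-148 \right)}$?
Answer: $\frac{41}{52} \approx 0.78846$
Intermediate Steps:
$c = - \frac{219}{52}$ ($c = - 4 \cdot \frac{219}{208} = - 4 \cdot 219 \cdot \frac{1}{208} = \left(-4\right) \frac{219}{208} = - \frac{219}{52} \approx -4.2115$)
$N{\left(T,K \right)} = - \frac{219}{52}$
$U{\left(0 \cdot 5 + 5,\left(6 - 6\right)^{2} \right)} + N{\left(-196,-148 \right)} = \left(\left(0 \cdot 5 + 5\right) + \left(6 - 6\right)^{2}\right) - \frac{219}{52} = \left(\left(0 + 5\right) + 0^{2}\right) - \frac{219}{52} = \left(5 + 0\right) - \frac{219}{52} = 5 - \frac{219}{52} = \frac{41}{52}$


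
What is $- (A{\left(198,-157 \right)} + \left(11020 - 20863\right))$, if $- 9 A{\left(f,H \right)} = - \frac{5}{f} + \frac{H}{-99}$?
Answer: $\frac{5846845}{594} \approx 9843.2$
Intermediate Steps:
$A{\left(f,H \right)} = \frac{H}{891} + \frac{5}{9 f}$ ($A{\left(f,H \right)} = - \frac{- \frac{5}{f} + \frac{H}{-99}}{9} = - \frac{- \frac{5}{f} + H \left(- \frac{1}{99}\right)}{9} = - \frac{- \frac{5}{f} - \frac{H}{99}}{9} = \frac{H}{891} + \frac{5}{9 f}$)
$- (A{\left(198,-157 \right)} + \left(11020 - 20863\right)) = - (\frac{495 - 31086}{891 \cdot 198} + \left(11020 - 20863\right)) = - (\frac{1}{891} \cdot \frac{1}{198} \left(495 - 31086\right) - 9843) = - (\frac{1}{891} \cdot \frac{1}{198} \left(-30591\right) - 9843) = - (- \frac{103}{594} - 9843) = \left(-1\right) \left(- \frac{5846845}{594}\right) = \frac{5846845}{594}$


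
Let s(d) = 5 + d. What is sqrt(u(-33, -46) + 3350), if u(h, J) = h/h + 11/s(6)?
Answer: 2*sqrt(838) ≈ 57.896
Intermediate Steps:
u(h, J) = 2 (u(h, J) = h/h + 11/(5 + 6) = 1 + 11/11 = 1 + 11*(1/11) = 1 + 1 = 2)
sqrt(u(-33, -46) + 3350) = sqrt(2 + 3350) = sqrt(3352) = 2*sqrt(838)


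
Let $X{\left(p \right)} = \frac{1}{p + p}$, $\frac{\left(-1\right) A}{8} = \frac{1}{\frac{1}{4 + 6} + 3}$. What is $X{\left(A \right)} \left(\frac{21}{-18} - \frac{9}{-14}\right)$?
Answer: $\frac{341}{3360} \approx 0.10149$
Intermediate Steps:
$A = - \frac{80}{31}$ ($A = - \frac{8}{\frac{1}{4 + 6} + 3} = - \frac{8}{\frac{1}{10} + 3} = - \frac{8}{\frac{31}{10}} = \left(-8\right) \frac{10}{31} = - \frac{80}{31} \approx -2.5806$)
$X{\left(p \right)} = \frac{1}{2 p}$
$X{\left(A \right)} \left(\frac{21}{-18} - \frac{9}{-14}\right) = \frac{1}{2 \left(- \frac{80}{31}\right)} \left(\frac{21}{-18} - \frac{9}{-14}\right) = \frac{1}{2} \left(- \frac{31}{80}\right) \left(21 \left(- \frac{1}{18}\right) - - \frac{9}{14}\right) = - \frac{31 \left(- \frac{7}{6} + \frac{9}{14}\right)}{160} = \left(- \frac{31}{160}\right) \left(- \frac{11}{21}\right) = \frac{341}{3360}$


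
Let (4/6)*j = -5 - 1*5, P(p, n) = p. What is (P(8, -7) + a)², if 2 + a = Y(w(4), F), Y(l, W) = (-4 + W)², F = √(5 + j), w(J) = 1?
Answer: -496 - 192*I*√10 ≈ -496.0 - 607.16*I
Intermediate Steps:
j = -15 (j = 3*(-5 - 1*5)/2 = 3*(-5 - 5)/2 = (3/2)*(-10) = -15)
F = I*√10 (F = √(5 - 15) = √(-10) = I*√10 ≈ 3.1623*I)
a = -2 + (-4 + I*√10)² ≈ 4.0 - 25.298*I
(P(8, -7) + a)² = (8 + (4 - 8*I*√10))² = (12 - 8*I*√10)²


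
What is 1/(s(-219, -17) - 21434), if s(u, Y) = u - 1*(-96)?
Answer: -1/21557 ≈ -4.6389e-5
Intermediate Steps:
s(u, Y) = 96 + u (s(u, Y) = u + 96 = 96 + u)
1/(s(-219, -17) - 21434) = 1/((96 - 219) - 21434) = 1/(-123 - 21434) = 1/(-21557) = -1/21557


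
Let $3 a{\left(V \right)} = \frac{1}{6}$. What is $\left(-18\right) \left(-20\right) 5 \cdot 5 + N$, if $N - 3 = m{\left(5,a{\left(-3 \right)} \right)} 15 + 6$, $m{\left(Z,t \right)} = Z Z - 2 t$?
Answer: $\frac{28147}{3} \approx 9382.3$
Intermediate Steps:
$a{\left(V \right)} = \frac{1}{18}$ ($a{\left(V \right)} = \frac{1}{3 \cdot 6} = \frac{1}{3} \cdot \frac{1}{6} = \frac{1}{18}$)
$m{\left(Z,t \right)} = Z^{2} - 2 t$
$N = \frac{1147}{3}$ ($N = 3 + \left(\left(5^{2} - \frac{1}{9}\right) 15 + 6\right) = 3 + \left(\left(25 - \frac{1}{9}\right) 15 + 6\right) = 3 + \left(\frac{224}{9} \cdot 15 + 6\right) = 3 + \left(\frac{1120}{3} + 6\right) = 3 + \frac{1138}{3} = \frac{1147}{3} \approx 382.33$)
$\left(-18\right) \left(-20\right) 5 \cdot 5 + N = \left(-18\right) \left(-20\right) 5 \cdot 5 + \frac{1147}{3} = 360 \cdot 25 + \frac{1147}{3} = 9000 + \frac{1147}{3} = \frac{28147}{3}$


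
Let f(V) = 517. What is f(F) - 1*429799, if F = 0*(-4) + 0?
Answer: -429282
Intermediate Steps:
F = 0 (F = 0 + 0 = 0)
f(F) - 1*429799 = 517 - 1*429799 = 517 - 429799 = -429282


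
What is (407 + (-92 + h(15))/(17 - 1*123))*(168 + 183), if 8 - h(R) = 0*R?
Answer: 7586163/53 ≈ 1.4314e+5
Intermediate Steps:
h(R) = 8 (h(R) = 8 - 0*R = 8 - 1*0 = 8 + 0 = 8)
(407 + (-92 + h(15))/(17 - 1*123))*(168 + 183) = (407 + (-92 + 8)/(17 - 1*123))*(168 + 183) = (407 - 84/(17 - 123))*351 = (407 - 84/(-106))*351 = (407 - 84*(-1/106))*351 = (407 + 42/53)*351 = (21613/53)*351 = 7586163/53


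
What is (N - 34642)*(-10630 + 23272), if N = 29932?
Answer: -59543820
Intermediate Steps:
(N - 34642)*(-10630 + 23272) = (29932 - 34642)*(-10630 + 23272) = -4710*12642 = -59543820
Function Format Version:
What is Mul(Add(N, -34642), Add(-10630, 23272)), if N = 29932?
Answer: -59543820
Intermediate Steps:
Mul(Add(N, -34642), Add(-10630, 23272)) = Mul(Add(29932, -34642), Add(-10630, 23272)) = Mul(-4710, 12642) = -59543820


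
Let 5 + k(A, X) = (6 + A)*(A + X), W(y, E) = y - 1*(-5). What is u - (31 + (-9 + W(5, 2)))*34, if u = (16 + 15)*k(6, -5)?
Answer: -871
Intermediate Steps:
W(y, E) = 5 + y (W(y, E) = y + 5 = 5 + y)
k(A, X) = -5 + (6 + A)*(A + X)
u = 217 (u = (16 + 15)*(-5 + 6² + 6*6 + 6*(-5) + 6*(-5)) = 31*(-5 + 36 + 36 - 30 - 30) = 31*7 = 217)
u - (31 + (-9 + W(5, 2)))*34 = 217 - (31 + (-9 + (5 + 5)))*34 = 217 - (31 + (-9 + 10))*34 = 217 - (31 + 1)*34 = 217 - 32*34 = 217 - 1*1088 = 217 - 1088 = -871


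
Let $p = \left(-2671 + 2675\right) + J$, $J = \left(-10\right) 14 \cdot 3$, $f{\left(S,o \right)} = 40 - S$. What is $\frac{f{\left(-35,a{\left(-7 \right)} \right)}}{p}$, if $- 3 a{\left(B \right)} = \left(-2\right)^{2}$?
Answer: $- \frac{75}{416} \approx -0.18029$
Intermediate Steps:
$a{\left(B \right)} = - \frac{4}{3}$ ($a{\left(B \right)} = - \frac{\left(-2\right)^{2}}{3} = \left(- \frac{1}{3}\right) 4 = - \frac{4}{3}$)
$J = -420$ ($J = \left(-140\right) 3 = -420$)
$p = -416$ ($p = \left(-2671 + 2675\right) - 420 = 4 - 420 = -416$)
$\frac{f{\left(-35,a{\left(-7 \right)} \right)}}{p} = \frac{40 - -35}{-416} = \left(40 + 35\right) \left(- \frac{1}{416}\right) = 75 \left(- \frac{1}{416}\right) = - \frac{75}{416}$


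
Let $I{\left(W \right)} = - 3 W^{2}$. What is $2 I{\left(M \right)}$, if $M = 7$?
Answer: $-294$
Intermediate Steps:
$2 I{\left(M \right)} = 2 \left(- 3 \cdot 7^{2}\right) = 2 \left(\left(-3\right) 49\right) = 2 \left(-147\right) = -294$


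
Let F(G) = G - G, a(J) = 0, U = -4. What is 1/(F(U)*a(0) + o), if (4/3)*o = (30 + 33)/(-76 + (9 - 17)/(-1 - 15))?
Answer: -302/189 ≈ -1.5979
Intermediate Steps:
F(G) = 0
o = -189/302 (o = 3*((30 + 33)/(-76 + (9 - 17)/(-1 - 15)))/4 = 3*(63/(-76 - 8/(-16)))/4 = 3*(63/(-76 - 8*(-1/16)))/4 = 3*(63/(-76 + ½))/4 = 3*(63/(-151/2))/4 = 3*(63*(-2/151))/4 = (¾)*(-126/151) = -189/302 ≈ -0.62583)
1/(F(U)*a(0) + o) = 1/(0*0 - 189/302) = 1/(0 - 189/302) = 1/(-189/302) = -302/189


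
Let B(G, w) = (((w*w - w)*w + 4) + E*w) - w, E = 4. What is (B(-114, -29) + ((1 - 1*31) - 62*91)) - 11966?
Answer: -42951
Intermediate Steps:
B(G, w) = 4 + 3*w + w*(w² - w) (B(G, w) = (((w*w - w)*w + 4) + 4*w) - w = (((w² - w)*w + 4) + 4*w) - w = ((w*(w² - w) + 4) + 4*w) - w = ((4 + w*(w² - w)) + 4*w) - w = (4 + 4*w + w*(w² - w)) - w = 4 + 3*w + w*(w² - w))
(B(-114, -29) + ((1 - 1*31) - 62*91)) - 11966 = ((4 + (-29)³ - 1*(-29)² + 3*(-29)) + ((1 - 1*31) - 62*91)) - 11966 = ((4 - 24389 - 1*841 - 87) + ((1 - 31) - 5642)) - 11966 = ((4 - 24389 - 841 - 87) + (-30 - 5642)) - 11966 = (-25313 - 5672) - 11966 = -30985 - 11966 = -42951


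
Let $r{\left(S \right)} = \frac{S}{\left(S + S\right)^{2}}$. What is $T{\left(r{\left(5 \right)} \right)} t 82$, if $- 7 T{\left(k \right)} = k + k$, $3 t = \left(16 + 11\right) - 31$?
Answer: $\frac{164}{105} \approx 1.5619$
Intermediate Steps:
$r{\left(S \right)} = \frac{1}{4 S}$ ($r{\left(S \right)} = \frac{S}{\left(2 S\right)^{2}} = \frac{S}{4 S^{2}} = S \frac{1}{4 S^{2}} = \frac{1}{4 S}$)
$t = - \frac{4}{3}$ ($t = \frac{\left(16 + 11\right) - 31}{3} = \frac{27 - 31}{3} = \frac{1}{3} \left(-4\right) = - \frac{4}{3} \approx -1.3333$)
$T{\left(k \right)} = - \frac{2 k}{7}$ ($T{\left(k \right)} = - \frac{k + k}{7} = - \frac{2 k}{7}$)
$T{\left(r{\left(5 \right)} \right)} t 82 = - \frac{2 \frac{1}{4 \cdot 5}}{7} \left(- \frac{4}{3}\right) 82 = - \frac{2 \cdot \frac{1}{4} \cdot \frac{1}{5}}{7} \left(- \frac{4}{3}\right) 82 = \left(- \frac{2}{7}\right) \frac{1}{20} \left(- \frac{4}{3}\right) 82 = \left(- \frac{1}{70}\right) \left(- \frac{4}{3}\right) 82 = \frac{2}{105} \cdot 82 = \frac{164}{105}$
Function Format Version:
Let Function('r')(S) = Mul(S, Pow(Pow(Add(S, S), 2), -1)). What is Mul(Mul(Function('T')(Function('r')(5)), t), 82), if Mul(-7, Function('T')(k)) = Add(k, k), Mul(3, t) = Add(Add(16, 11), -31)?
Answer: Rational(164, 105) ≈ 1.5619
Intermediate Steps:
Function('r')(S) = Mul(Rational(1, 4), Pow(S, -1)) (Function('r')(S) = Mul(S, Pow(Pow(Mul(2, S), 2), -1)) = Mul(S, Pow(Mul(4, Pow(S, 2)), -1)) = Mul(S, Mul(Rational(1, 4), Pow(S, -2))) = Mul(Rational(1, 4), Pow(S, -1)))
t = Rational(-4, 3) (t = Mul(Rational(1, 3), Add(Add(16, 11), -31)) = Mul(Rational(1, 3), Add(27, -31)) = Mul(Rational(1, 3), -4) = Rational(-4, 3) ≈ -1.3333)
Function('T')(k) = Mul(Rational(-2, 7), k) (Function('T')(k) = Mul(Rational(-1, 7), Add(k, k)) = Mul(Rational(-1, 7), Mul(2, k)) = Mul(Rational(-2, 7), k))
Mul(Mul(Function('T')(Function('r')(5)), t), 82) = Mul(Mul(Mul(Rational(-2, 7), Mul(Rational(1, 4), Pow(5, -1))), Rational(-4, 3)), 82) = Mul(Mul(Mul(Rational(-2, 7), Mul(Rational(1, 4), Rational(1, 5))), Rational(-4, 3)), 82) = Mul(Mul(Mul(Rational(-2, 7), Rational(1, 20)), Rational(-4, 3)), 82) = Mul(Mul(Rational(-1, 70), Rational(-4, 3)), 82) = Mul(Rational(2, 105), 82) = Rational(164, 105)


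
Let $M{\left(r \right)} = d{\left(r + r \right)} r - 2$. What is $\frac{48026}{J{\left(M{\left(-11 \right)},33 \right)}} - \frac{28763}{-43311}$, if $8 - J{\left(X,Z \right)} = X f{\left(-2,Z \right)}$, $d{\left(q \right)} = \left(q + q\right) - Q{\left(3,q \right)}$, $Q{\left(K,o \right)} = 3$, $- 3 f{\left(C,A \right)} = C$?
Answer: $- \frac{3105613340}{21785433} \approx -142.55$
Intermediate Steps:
$f{\left(C,A \right)} = - \frac{C}{3}$
$d{\left(q \right)} = -3 + 2 q$ ($d{\left(q \right)} = \left(q + q\right) - 3 = 2 q - 3 = -3 + 2 q$)
$M{\left(r \right)} = -2 + r \left(-3 + 4 r\right)$ ($M{\left(r \right)} = \left(-3 + 2 \left(r + r\right)\right) r - 2 = \left(-3 + 2 \cdot 2 r\right) r - 2 = \left(-3 + 4 r\right) r - 2 = r \left(-3 + 4 r\right) - 2 = -2 + r \left(-3 + 4 r\right)$)
$J{\left(X,Z \right)} = 8 - \frac{2 X}{3}$ ($J{\left(X,Z \right)} = 8 - X \left(\left(- \frac{1}{3}\right) \left(-2\right)\right) = 8 - X \frac{2}{3} = 8 - \frac{2 X}{3}$)
$\frac{48026}{J{\left(M{\left(-11 \right)},33 \right)}} - \frac{28763}{-43311} = \frac{48026}{8 - \frac{2 \left(-2 - 11 \left(-3 + 4 \left(-11\right)\right)\right)}{3}} - \frac{28763}{-43311} = \frac{48026}{8 - \frac{2 \left(-2 - 11 \left(-3 - 44\right)\right)}{3}} - - \frac{28763}{43311} = \frac{48026}{8 - \frac{2 \left(-2 - -517\right)}{3}} + \frac{28763}{43311} = \frac{48026}{8 - \frac{2 \left(-2 + 517\right)}{3}} + \frac{28763}{43311} = \frac{48026}{8 - \frac{1030}{3}} + \frac{28763}{43311} = \frac{48026}{- \frac{1006}{3}} + \frac{28763}{43311} = 48026 \left(- \frac{3}{1006}\right) + \frac{28763}{43311} = - \frac{72039}{503} + \frac{28763}{43311} = - \frac{3105613340}{21785433}$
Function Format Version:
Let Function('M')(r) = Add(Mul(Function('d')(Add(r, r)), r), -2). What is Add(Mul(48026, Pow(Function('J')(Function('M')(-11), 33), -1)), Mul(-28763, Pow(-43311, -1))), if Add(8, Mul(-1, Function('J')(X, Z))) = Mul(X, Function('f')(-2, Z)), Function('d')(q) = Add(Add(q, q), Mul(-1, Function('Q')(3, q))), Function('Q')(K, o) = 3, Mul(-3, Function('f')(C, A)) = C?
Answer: Rational(-3105613340, 21785433) ≈ -142.55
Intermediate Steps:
Function('f')(C, A) = Mul(Rational(-1, 3), C)
Function('d')(q) = Add(-3, Mul(2, q)) (Function('d')(q) = Add(Add(q, q), Mul(-1, 3)) = Add(Mul(2, q), -3) = Add(-3, Mul(2, q)))
Function('M')(r) = Add(-2, Mul(r, Add(-3, Mul(4, r)))) (Function('M')(r) = Add(Mul(Add(-3, Mul(2, Add(r, r))), r), -2) = Add(Mul(Add(-3, Mul(2, Mul(2, r))), r), -2) = Add(Mul(Add(-3, Mul(4, r)), r), -2) = Add(Mul(r, Add(-3, Mul(4, r))), -2) = Add(-2, Mul(r, Add(-3, Mul(4, r)))))
Function('J')(X, Z) = Add(8, Mul(Rational(-2, 3), X)) (Function('J')(X, Z) = Add(8, Mul(-1, Mul(X, Mul(Rational(-1, 3), -2)))) = Add(8, Mul(-1, Mul(X, Rational(2, 3)))) = Add(8, Mul(-1, Mul(Rational(2, 3), X))) = Add(8, Mul(Rational(-2, 3), X)))
Add(Mul(48026, Pow(Function('J')(Function('M')(-11), 33), -1)), Mul(-28763, Pow(-43311, -1))) = Add(Mul(48026, Pow(Add(8, Mul(Rational(-2, 3), Add(-2, Mul(-11, Add(-3, Mul(4, -11)))))), -1)), Mul(-28763, Pow(-43311, -1))) = Add(Mul(48026, Pow(Add(8, Mul(Rational(-2, 3), Add(-2, Mul(-11, Add(-3, -44))))), -1)), Mul(-28763, Rational(-1, 43311))) = Add(Mul(48026, Pow(Add(8, Mul(Rational(-2, 3), Add(-2, Mul(-11, -47)))), -1)), Rational(28763, 43311)) = Add(Mul(48026, Pow(Add(8, Mul(Rational(-2, 3), Add(-2, 517))), -1)), Rational(28763, 43311)) = Add(Mul(48026, Pow(Add(8, Mul(Rational(-2, 3), 515)), -1)), Rational(28763, 43311)) = Add(Mul(48026, Pow(Add(8, Rational(-1030, 3)), -1)), Rational(28763, 43311)) = Add(Mul(48026, Pow(Rational(-1006, 3), -1)), Rational(28763, 43311)) = Add(Mul(48026, Rational(-3, 1006)), Rational(28763, 43311)) = Add(Rational(-72039, 503), Rational(28763, 43311)) = Rational(-3105613340, 21785433)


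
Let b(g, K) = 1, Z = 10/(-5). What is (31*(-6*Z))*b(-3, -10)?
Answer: 372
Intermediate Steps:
Z = -2 (Z = 10*(-⅕) = -2)
(31*(-6*Z))*b(-3, -10) = (31*(-6*(-2)))*1 = (31*12)*1 = 372*1 = 372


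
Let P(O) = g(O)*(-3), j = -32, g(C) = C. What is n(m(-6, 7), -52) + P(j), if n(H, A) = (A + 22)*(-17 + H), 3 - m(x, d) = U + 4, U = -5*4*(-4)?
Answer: 3036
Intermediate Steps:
U = 80 (U = -20*(-4) = 80)
m(x, d) = -81 (m(x, d) = 3 - (80 + 4) = 3 - 1*84 = 3 - 84 = -81)
n(H, A) = (-17 + H)*(22 + A) (n(H, A) = (22 + A)*(-17 + H) = (-17 + H)*(22 + A))
P(O) = -3*O (P(O) = O*(-3) = -3*O)
n(m(-6, 7), -52) + P(j) = (-374 - 17*(-52) + 22*(-81) - 52*(-81)) - 3*(-32) = (-374 + 884 - 1782 + 4212) + 96 = 2940 + 96 = 3036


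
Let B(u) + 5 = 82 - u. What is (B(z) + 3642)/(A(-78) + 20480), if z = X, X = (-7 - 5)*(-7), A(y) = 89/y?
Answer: 283530/1597351 ≈ 0.17750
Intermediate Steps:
X = 84 (X = -12*(-7) = 84)
z = 84
B(u) = 77 - u (B(u) = -5 + (82 - u) = 77 - u)
(B(z) + 3642)/(A(-78) + 20480) = ((77 - 1*84) + 3642)/(89/(-78) + 20480) = ((77 - 84) + 3642)/(89*(-1/78) + 20480) = (-7 + 3642)/(-89/78 + 20480) = 3635/(1597351/78) = 3635*(78/1597351) = 283530/1597351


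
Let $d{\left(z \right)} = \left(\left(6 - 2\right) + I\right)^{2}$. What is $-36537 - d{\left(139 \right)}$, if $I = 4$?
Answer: $-36601$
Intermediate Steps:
$d{\left(z \right)} = 64$ ($d{\left(z \right)} = \left(\left(6 - 2\right) + 4\right)^{2} = \left(4 + 4\right)^{2} = 8^{2} = 64$)
$-36537 - d{\left(139 \right)} = -36537 - 64 = -36601$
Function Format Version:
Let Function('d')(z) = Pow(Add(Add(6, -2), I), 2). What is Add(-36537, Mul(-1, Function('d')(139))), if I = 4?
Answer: -36601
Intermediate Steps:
Function('d')(z) = 64 (Function('d')(z) = Pow(Add(Add(6, -2), 4), 2) = Pow(Add(4, 4), 2) = Pow(8, 2) = 64)
Add(-36537, Mul(-1, Function('d')(139))) = Add(-36537, Mul(-1, 64)) = Add(-36537, -64) = -36601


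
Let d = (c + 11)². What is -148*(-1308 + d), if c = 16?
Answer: 85692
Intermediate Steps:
d = 729 (d = (16 + 11)² = 27² = 729)
-148*(-1308 + d) = -148*(-1308 + 729) = -148*(-579) = 85692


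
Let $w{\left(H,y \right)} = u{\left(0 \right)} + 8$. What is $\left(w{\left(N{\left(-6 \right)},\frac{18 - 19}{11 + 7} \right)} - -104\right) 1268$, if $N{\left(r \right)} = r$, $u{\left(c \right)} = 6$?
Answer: $149624$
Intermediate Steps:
$w{\left(H,y \right)} = 14$ ($w{\left(H,y \right)} = 6 + 8 = 14$)
$\left(w{\left(N{\left(-6 \right)},\frac{18 - 19}{11 + 7} \right)} - -104\right) 1268 = \left(14 - -104\right) 1268 = \left(14 + \left(-687 + 791\right)\right) 1268 = \left(14 + 104\right) 1268 = 118 \cdot 1268 = 149624$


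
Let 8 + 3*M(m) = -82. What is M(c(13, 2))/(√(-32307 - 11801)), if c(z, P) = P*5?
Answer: 15*I*√11027/11027 ≈ 0.14284*I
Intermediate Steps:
c(z, P) = 5*P
M(m) = -30 (M(m) = -8/3 + (⅓)*(-82) = -8/3 - 82/3 = -30)
M(c(13, 2))/(√(-32307 - 11801)) = -30/√(-32307 - 11801) = -30*(-I*√11027/22054) = -(-15)*I*√11027/11027 = 15*I*√11027/11027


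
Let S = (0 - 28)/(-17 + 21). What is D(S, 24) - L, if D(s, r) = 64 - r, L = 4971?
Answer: -4931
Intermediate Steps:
S = -7 (S = -28/4 = -28*1/4 = -7)
D(S, 24) - L = (64 - 1*24) - 1*4971 = (64 - 24) - 4971 = 40 - 4971 = -4931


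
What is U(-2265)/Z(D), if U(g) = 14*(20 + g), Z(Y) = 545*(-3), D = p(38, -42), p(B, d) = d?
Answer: 6286/327 ≈ 19.223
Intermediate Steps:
D = -42
Z(Y) = -1635
U(g) = 280 + 14*g
U(-2265)/Z(D) = (280 + 14*(-2265))/(-1635) = (280 - 31710)*(-1/1635) = -31430*(-1/1635) = 6286/327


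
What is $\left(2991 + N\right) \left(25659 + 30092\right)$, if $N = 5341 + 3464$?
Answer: $657638796$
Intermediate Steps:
$N = 8805$
$\left(2991 + N\right) \left(25659 + 30092\right) = \left(2991 + 8805\right) \left(25659 + 30092\right) = 11796 \cdot 55751 = 657638796$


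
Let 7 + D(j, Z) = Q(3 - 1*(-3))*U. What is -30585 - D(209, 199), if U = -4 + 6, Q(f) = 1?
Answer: -30580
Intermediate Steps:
U = 2
D(j, Z) = -5 (D(j, Z) = -7 + 1*2 = -7 + 2 = -5)
-30585 - D(209, 199) = -30585 - 1*(-5) = -30585 + 5 = -30580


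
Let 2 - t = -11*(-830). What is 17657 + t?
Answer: 8529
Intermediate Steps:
t = -9128 (t = 2 - (-11)*(-830) = 2 - 1*9130 = 2 - 9130 = -9128)
17657 + t = 17657 - 9128 = 8529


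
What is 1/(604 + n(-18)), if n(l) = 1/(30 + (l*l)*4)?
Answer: 1326/800905 ≈ 0.0016556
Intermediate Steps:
n(l) = 1/(30 + 4*l**2) (n(l) = 1/(30 + l**2*4) = 1/(30 + 4*l**2))
1/(604 + n(-18)) = 1/(604 + 1/(2*(15 + 2*(-18)**2))) = 1/(604 + 1/(2*(15 + 2*324))) = 1/(604 + 1/(2*(15 + 648))) = 1/(604 + (1/2)/663) = 1/(604 + (1/2)*(1/663)) = 1/(604 + 1/1326) = 1/(800905/1326) = 1326/800905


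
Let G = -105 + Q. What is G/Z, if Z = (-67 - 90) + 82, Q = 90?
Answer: ⅕ ≈ 0.20000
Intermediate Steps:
Z = -75 (Z = -157 + 82 = -75)
G = -15 (G = -105 + 90 = -15)
G/Z = -15/(-75) = -15*(-1/75) = ⅕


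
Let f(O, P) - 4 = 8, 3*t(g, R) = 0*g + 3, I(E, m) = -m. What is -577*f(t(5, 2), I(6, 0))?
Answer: -6924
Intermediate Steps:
t(g, R) = 1 (t(g, R) = (0*g + 3)/3 = (0 + 3)/3 = (⅓)*3 = 1)
f(O, P) = 12 (f(O, P) = 4 + 8 = 12)
-577*f(t(5, 2), I(6, 0)) = -577*12 = -6924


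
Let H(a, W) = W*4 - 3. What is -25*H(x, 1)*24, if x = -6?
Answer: -600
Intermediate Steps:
H(a, W) = -3 + 4*W (H(a, W) = 4*W - 3 = -3 + 4*W)
-25*H(x, 1)*24 = -25*(-3 + 4*1)*24 = -25*(-3 + 4)*24 = -25*1*24 = -25*24 = -600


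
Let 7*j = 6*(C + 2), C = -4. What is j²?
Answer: 144/49 ≈ 2.9388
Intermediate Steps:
j = -12/7 (j = (6*(-4 + 2))/7 = (6*(-2))/7 = (⅐)*(-12) = -12/7 ≈ -1.7143)
j² = (-12/7)² = 144/49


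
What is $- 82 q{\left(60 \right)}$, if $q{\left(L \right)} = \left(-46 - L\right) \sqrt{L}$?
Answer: $17384 \sqrt{15} \approx 67328.0$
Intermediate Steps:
$q{\left(L \right)} = \sqrt{L} \left(-46 - L\right)$
$- 82 q{\left(60 \right)} = - 82 \sqrt{60} \left(-46 - 60\right) = - 82 \cdot 2 \sqrt{15} \left(-46 - 60\right) = - 82 \cdot 2 \sqrt{15} \left(-106\right) = - 82 \left(- 212 \sqrt{15}\right) = 17384 \sqrt{15}$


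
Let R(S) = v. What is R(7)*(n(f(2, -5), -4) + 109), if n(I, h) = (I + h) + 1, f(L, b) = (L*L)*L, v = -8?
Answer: -912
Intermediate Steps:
R(S) = -8
f(L, b) = L³ (f(L, b) = L²*L = L³)
n(I, h) = 1 + I + h
R(7)*(n(f(2, -5), -4) + 109) = -8*((1 + 2³ - 4) + 109) = -8*((1 + 8 - 4) + 109) = -8*(5 + 109) = -8*114 = -912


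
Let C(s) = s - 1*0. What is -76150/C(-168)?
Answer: 38075/84 ≈ 453.27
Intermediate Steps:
C(s) = s (C(s) = s + 0 = s)
-76150/C(-168) = -76150/(-168) = -76150*(-1/168) = 38075/84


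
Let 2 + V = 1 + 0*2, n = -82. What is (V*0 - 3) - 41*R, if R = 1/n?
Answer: -5/2 ≈ -2.5000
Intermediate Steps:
V = -1 (V = -2 + (1 + 0*2) = -2 + (1 + 0) = -2 + 1 = -1)
R = -1/82 (R = 1/(-82) = -1/82 ≈ -0.012195)
(V*0 - 3) - 41*R = (-1*0 - 3) - 41*(-1/82) = (0 - 3) + ½ = -3 + ½ = -5/2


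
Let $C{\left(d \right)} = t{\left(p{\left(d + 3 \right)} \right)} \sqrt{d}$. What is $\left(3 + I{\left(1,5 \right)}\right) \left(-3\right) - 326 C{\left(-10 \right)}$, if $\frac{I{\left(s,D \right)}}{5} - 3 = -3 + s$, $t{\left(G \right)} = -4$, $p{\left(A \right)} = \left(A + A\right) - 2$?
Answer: $-24 + 1304 i \sqrt{10} \approx -24.0 + 4123.6 i$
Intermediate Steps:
$p{\left(A \right)} = -2 + 2 A$ ($p{\left(A \right)} = 2 A - 2 = -2 + 2 A$)
$I{\left(s,D \right)} = 5 s$ ($I{\left(s,D \right)} = 15 + 5 \left(-3 + s\right) = 15 + \left(-15 + 5 s\right) = 5 s$)
$C{\left(d \right)} = - 4 \sqrt{d}$
$\left(3 + I{\left(1,5 \right)}\right) \left(-3\right) - 326 C{\left(-10 \right)} = \left(3 + 5 \cdot 1\right) \left(-3\right) - 326 \left(- 4 \sqrt{-10}\right) = \left(3 + 5\right) \left(-3\right) - 326 \left(- 4 i \sqrt{10}\right) = 8 \left(-3\right) - 326 \left(- 4 i \sqrt{10}\right) = -24 + 1304 i \sqrt{10}$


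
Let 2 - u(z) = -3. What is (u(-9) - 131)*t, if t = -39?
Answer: 4914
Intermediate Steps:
u(z) = 5 (u(z) = 2 - 1*(-3) = 2 + 3 = 5)
(u(-9) - 131)*t = (5 - 131)*(-39) = -126*(-39) = 4914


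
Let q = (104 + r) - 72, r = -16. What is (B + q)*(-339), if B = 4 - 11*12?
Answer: 37968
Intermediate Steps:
B = -128 (B = 4 - 132 = -128)
q = 16 (q = (104 - 16) - 72 = 88 - 72 = 16)
(B + q)*(-339) = (-128 + 16)*(-339) = -112*(-339) = 37968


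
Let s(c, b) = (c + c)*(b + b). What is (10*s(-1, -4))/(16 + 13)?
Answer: 160/29 ≈ 5.5172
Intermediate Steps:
s(c, b) = 4*b*c (s(c, b) = (2*c)*(2*b) = 4*b*c)
(10*s(-1, -4))/(16 + 13) = (10*(4*(-4)*(-1)))/(16 + 13) = (10*16)/29 = 160*(1/29) = 160/29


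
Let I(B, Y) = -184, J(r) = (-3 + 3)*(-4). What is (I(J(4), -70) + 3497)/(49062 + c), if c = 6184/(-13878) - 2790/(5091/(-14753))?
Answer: 39012175179/672928592132 ≈ 0.057974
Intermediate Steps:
J(r) = 0 (J(r) = 0*(-4) = 0)
c = 95199845186/11775483 (c = 6184*(-1/13878) - 2790/(5091*(-1/14753)) = -3092/6939 - 2790/(-5091/14753) = -3092/6939 - 2790*(-14753/5091) = -3092/6939 + 13720290/1697 = 95199845186/11775483 ≈ 8084.6)
(I(J(4), -70) + 3497)/(49062 + c) = (-184 + 3497)/(49062 + 95199845186/11775483) = 3313/(672928592132/11775483) = 3313*(11775483/672928592132) = 39012175179/672928592132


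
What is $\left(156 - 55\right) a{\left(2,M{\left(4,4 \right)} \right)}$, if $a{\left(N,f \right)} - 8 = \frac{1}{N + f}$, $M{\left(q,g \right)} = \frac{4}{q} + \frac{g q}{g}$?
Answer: $\frac{5757}{7} \approx 822.43$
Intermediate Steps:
$M{\left(q,g \right)} = q + \frac{4}{q}$ ($M{\left(q,g \right)} = \frac{4}{q} + q = q + \frac{4}{q}$)
$a{\left(N,f \right)} = 8 + \frac{1}{N + f}$
$\left(156 - 55\right) a{\left(2,M{\left(4,4 \right)} \right)} = \left(156 - 55\right) \frac{1 + 8 \cdot 2 + 8 \left(4 + \frac{4}{4}\right)}{2 + \left(4 + \frac{4}{4}\right)} = 101 \frac{1 + 16 + 8 \left(4 + 4 \cdot \frac{1}{4}\right)}{2 + \left(4 + 4 \cdot \frac{1}{4}\right)} = 101 \frac{1 + 16 + 8 \left(4 + 1\right)}{2 + \left(4 + 1\right)} = 101 \frac{1 + 16 + 8 \cdot 5}{2 + 5} = 101 \frac{1 + 16 + 40}{7} = 101 \cdot \frac{1}{7} \cdot 57 = 101 \cdot \frac{57}{7} = \frac{5757}{7}$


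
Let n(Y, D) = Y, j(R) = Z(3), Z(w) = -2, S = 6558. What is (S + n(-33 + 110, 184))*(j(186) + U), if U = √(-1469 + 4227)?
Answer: -13270 + 6635*√2758 ≈ 3.3518e+5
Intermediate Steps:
j(R) = -2
U = √2758 ≈ 52.517
(S + n(-33 + 110, 184))*(j(186) + U) = (6558 + (-33 + 110))*(-2 + √2758) = (6558 + 77)*(-2 + √2758) = 6635*(-2 + √2758) = -13270 + 6635*√2758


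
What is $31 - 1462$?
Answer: $-1431$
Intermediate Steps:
$31 - 1462 = -1431$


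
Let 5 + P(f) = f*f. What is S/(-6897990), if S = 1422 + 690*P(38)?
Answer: -165722/1149665 ≈ -0.14415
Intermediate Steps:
P(f) = -5 + f² (P(f) = -5 + f*f = -5 + f²)
S = 994332 (S = 1422 + 690*(-5 + 38²) = 1422 + 690*(-5 + 1444) = 1422 + 690*1439 = 1422 + 992910 = 994332)
S/(-6897990) = 994332/(-6897990) = 994332*(-1/6897990) = -165722/1149665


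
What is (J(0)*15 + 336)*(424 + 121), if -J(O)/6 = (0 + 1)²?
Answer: 134070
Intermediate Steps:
J(O) = -6 (J(O) = -6*(0 + 1)² = -6*1² = -6*1 = -6)
(J(0)*15 + 336)*(424 + 121) = (-6*15 + 336)*(424 + 121) = (-90 + 336)*545 = 246*545 = 134070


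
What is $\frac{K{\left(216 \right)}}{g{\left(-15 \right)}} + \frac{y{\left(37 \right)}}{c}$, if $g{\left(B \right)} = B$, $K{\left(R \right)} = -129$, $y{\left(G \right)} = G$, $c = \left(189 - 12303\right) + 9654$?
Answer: $\frac{21119}{2460} \approx 8.585$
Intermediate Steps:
$c = -2460$ ($c = -12114 + 9654 = -2460$)
$\frac{K{\left(216 \right)}}{g{\left(-15 \right)}} + \frac{y{\left(37 \right)}}{c} = - \frac{129}{-15} + \frac{37}{-2460} = \left(-129\right) \left(- \frac{1}{15}\right) + 37 \left(- \frac{1}{2460}\right) = \frac{43}{5} - \frac{37}{2460} = \frac{21119}{2460}$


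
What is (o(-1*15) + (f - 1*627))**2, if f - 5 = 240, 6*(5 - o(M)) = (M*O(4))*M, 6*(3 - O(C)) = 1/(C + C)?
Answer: 244578321/1024 ≈ 2.3885e+5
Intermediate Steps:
O(C) = 3 - 1/(12*C) (O(C) = 3 - 1/(6*(C + C)) = 3 - 1/(2*C)/6 = 3 - 1/(12*C))
o(M) = 5 - 143*M**2/288 (o(M) = 5 - M*(3 - 1/12/4)*M/6 = 5 - M*(3 - 1/12*1/4)*M/6 = 5 - M*(3 - 1/48)*M/6 = 5 - M*(143/48)*M/6 = 5 - 143*M/48*M/6 = 5 - 143*M**2/288)
f = 245 (f = 5 + 240 = 245)
(o(-1*15) + (f - 1*627))**2 = ((5 - 143*(-1*15)**2/288) + (245 - 1*627))**2 = ((5 - 143/288*(-15)**2) + (245 - 627))**2 = ((5 - 143/288*225) - 382)**2 = ((5 - 3575/32) - 382)**2 = (-3415/32 - 382)**2 = (-15639/32)**2 = 244578321/1024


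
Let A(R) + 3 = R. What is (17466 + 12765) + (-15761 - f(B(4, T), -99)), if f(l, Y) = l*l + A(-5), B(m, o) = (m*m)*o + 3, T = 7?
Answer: 1253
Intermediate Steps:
A(R) = -3 + R
B(m, o) = 3 + o*m**2 (B(m, o) = m**2*o + 3 = o*m**2 + 3 = 3 + o*m**2)
f(l, Y) = -8 + l**2 (f(l, Y) = l*l + (-3 - 5) = l**2 - 8 = -8 + l**2)
(17466 + 12765) + (-15761 - f(B(4, T), -99)) = (17466 + 12765) + (-15761 - (-8 + (3 + 7*4**2)**2)) = 30231 + (-15761 - (-8 + (3 + 7*16)**2)) = 30231 + (-15761 - (-8 + (3 + 112)**2)) = 30231 + (-15761 - (-8 + 115**2)) = 30231 + (-15761 - (-8 + 13225)) = 30231 + (-15761 - 1*13217) = 30231 + (-15761 - 13217) = 30231 - 28978 = 1253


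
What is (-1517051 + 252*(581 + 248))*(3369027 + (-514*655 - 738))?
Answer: -3965791173517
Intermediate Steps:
(-1517051 + 252*(581 + 248))*(3369027 + (-514*655 - 738)) = (-1517051 + 252*829)*(3369027 + (-336670 - 738)) = (-1517051 + 208908)*(3369027 - 337408) = -1308143*3031619 = -3965791173517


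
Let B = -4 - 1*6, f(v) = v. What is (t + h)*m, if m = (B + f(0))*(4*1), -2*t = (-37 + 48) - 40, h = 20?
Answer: -1380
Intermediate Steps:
B = -10 (B = -4 - 6 = -10)
t = 29/2 (t = -((-37 + 48) - 40)/2 = -(11 - 40)/2 = -½*(-29) = 29/2 ≈ 14.500)
m = -40 (m = (-10 + 0)*(4*1) = -10*4 = -40)
(t + h)*m = (29/2 + 20)*(-40) = (69/2)*(-40) = -1380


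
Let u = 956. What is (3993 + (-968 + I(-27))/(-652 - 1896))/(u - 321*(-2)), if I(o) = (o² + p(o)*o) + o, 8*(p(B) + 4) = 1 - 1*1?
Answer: 5087161/2035852 ≈ 2.4988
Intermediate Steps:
p(B) = -4 (p(B) = -4 + (1 - 1*1)/8 = -4 + (1 - 1)/8 = -4 + (⅛)*0 = -4 + 0 = -4)
I(o) = o² - 3*o (I(o) = (o² - 4*o) + o = o² - 3*o)
(3993 + (-968 + I(-27))/(-652 - 1896))/(u - 321*(-2)) = (3993 + (-968 - 27*(-3 - 27))/(-652 - 1896))/(956 - 321*(-2)) = (3993 + (-968 - 27*(-30))/(-2548))/(956 + 642) = (3993 + (-968 + 810)*(-1/2548))/1598 = (3993 - 158*(-1/2548))*(1/1598) = (3993 + 79/1274)*(1/1598) = (5087161/1274)*(1/1598) = 5087161/2035852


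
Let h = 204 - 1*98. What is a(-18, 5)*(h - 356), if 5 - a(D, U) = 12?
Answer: 1750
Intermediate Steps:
a(D, U) = -7 (a(D, U) = 5 - 1*12 = 5 - 12 = -7)
h = 106 (h = 204 - 98 = 106)
a(-18, 5)*(h - 356) = -7*(106 - 356) = -7*(-250) = 1750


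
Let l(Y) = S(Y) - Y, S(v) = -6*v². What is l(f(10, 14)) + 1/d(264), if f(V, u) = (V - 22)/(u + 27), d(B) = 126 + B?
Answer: -143399/655590 ≈ -0.21873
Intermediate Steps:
f(V, u) = (-22 + V)/(27 + u)
l(Y) = -Y - 6*Y² (l(Y) = -6*Y² - Y = -Y - 6*Y²)
l(f(10, 14)) + 1/d(264) = ((-22 + 10)/(27 + 14))*(-1 - 6*(-22 + 10)/(27 + 14)) + 1/(126 + 264) = (-12/41)*(-1 - 6*(-12)/41) + 1/390 = ((1/41)*(-12))*(-1 - 6*(-12)/41) + 1/390 = -12*(-1 - 6*(-12/41))/41 + 1/390 = -12*(-1 + 72/41)/41 + 1/390 = -12/41*31/41 + 1/390 = -372/1681 + 1/390 = -143399/655590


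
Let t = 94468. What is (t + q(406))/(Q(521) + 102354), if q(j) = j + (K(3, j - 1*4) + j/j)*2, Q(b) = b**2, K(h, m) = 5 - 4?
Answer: 94878/373795 ≈ 0.25382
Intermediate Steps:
K(h, m) = 1
q(j) = 4 + j (q(j) = j + (1 + j/j)*2 = j + (1 + 1)*2 = j + 2*2 = j + 4 = 4 + j)
(t + q(406))/(Q(521) + 102354) = (94468 + (4 + 406))/(521**2 + 102354) = (94468 + 410)/(271441 + 102354) = 94878/373795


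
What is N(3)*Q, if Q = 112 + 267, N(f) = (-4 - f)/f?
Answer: -2653/3 ≈ -884.33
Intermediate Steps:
N(f) = (-4 - f)/f
Q = 379
N(3)*Q = ((-4 - 1*3)/3)*379 = ((-4 - 3)/3)*379 = ((1/3)*(-7))*379 = -7/3*379 = -2653/3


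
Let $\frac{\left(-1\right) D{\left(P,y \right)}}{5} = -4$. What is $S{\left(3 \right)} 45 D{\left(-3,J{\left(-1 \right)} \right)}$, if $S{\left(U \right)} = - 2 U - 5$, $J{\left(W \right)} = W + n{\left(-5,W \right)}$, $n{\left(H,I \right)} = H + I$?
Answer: $-9900$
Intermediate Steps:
$J{\left(W \right)} = -5 + 2 W$ ($J{\left(W \right)} = W + \left(-5 + W\right) = -5 + 2 W$)
$D{\left(P,y \right)} = 20$ ($D{\left(P,y \right)} = \left(-5\right) \left(-4\right) = 20$)
$S{\left(U \right)} = -5 - 2 U$
$S{\left(3 \right)} 45 D{\left(-3,J{\left(-1 \right)} \right)} = \left(-5 - 6\right) 45 \cdot 20 = \left(-11\right) 45 \cdot 20 = \left(-495\right) 20 = -9900$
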